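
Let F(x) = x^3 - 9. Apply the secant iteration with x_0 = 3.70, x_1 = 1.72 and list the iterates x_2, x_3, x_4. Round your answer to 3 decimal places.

F(3.70) = 41.65300, F(1.72) = -3.91155
x_2 = 1.72000 − (-3.91155)·(1.72000 − 3.70000) / (-3.91155 − 41.65300) = 1.72000 − (7.74487)/(-45.56455) = 1.88998
F(1.88998) = -2.24899
x_3 = 1.88998 − (-2.24899)·(1.88998 − 1.72000) / (-2.24899 − (-3.91155)) = 1.88998 − (-0.38227)/(1.66256) = 2.11991
F(2.11991) = 0.52687
x_4 = 2.11991 − 0.52687·(2.11991 − 1.88998) / (0.52687 − (-2.24899)) = 2.11991 − (0.12114)/(2.77586) = 2.07626

1.890, 2.120, 2.076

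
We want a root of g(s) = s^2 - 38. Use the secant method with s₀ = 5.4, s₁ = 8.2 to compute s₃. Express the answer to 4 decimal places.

g(5.4) = -8.840000, g(8.2) = 29.240000
s₂ = 8.200000 − 29.240000·(8.200000 − 5.400000) / (29.240000 − (-8.840000)) = 8.200000 − (81.872000)/(38.080000) = 6.050000
g(6.050000) = -1.397500
s₃ = 6.050000 − (-1.397500)·(6.050000 − 8.200000) / (-1.397500 − 29.240000) = 6.050000 − (3.004625)/(-30.637500) = 6.148070

6.1481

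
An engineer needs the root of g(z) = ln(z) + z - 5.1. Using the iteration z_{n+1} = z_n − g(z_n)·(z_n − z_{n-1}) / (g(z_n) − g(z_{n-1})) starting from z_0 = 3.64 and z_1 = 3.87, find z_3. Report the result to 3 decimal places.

g(3.64) = -0.16802, g(3.87) = 0.12325
z_2 = 3.87000 − 0.12325·(3.87000 − 3.64000) / (0.12325 − (-0.16802)) = 3.87000 − (0.02835)/(0.29127) = 3.77267
g(3.77267) = 0.00046
z_3 = 3.77267 − 0.00046·(3.77267 − 3.87000) / (0.00046 − 0.12325) = 3.77267 − (-0.00004)/(-0.12280) = 3.77231

3.772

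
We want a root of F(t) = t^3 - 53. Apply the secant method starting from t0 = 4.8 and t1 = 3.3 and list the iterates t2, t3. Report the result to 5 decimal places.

3.64284, 3.77159

F(4.8) = 57.5920000, F(3.3) = -17.0630000
t2 = 3.3000000 − (-17.0630000)·(3.3000000 − 4.8000000) / (-17.0630000 − 57.5920000) = 3.3000000 − (25.5945000)/(-74.6550000) = 3.6428371
F(3.6428371) = -4.6585987
t3 = 3.6428371 − (-4.6585987)·(3.6428371 − 3.3000000) / (-4.6585987 − (-17.0630000)) = 3.6428371 − (-1.5971402)/(12.4044013) = 3.7715930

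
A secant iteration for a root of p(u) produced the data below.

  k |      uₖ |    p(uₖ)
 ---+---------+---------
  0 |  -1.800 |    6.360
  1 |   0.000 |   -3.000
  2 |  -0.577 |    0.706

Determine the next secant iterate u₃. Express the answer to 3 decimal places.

-0.467

u₃ = -0.577 − 0.706·(-0.577 − 0.000) / (0.706 − (-3.000))
   = -0.577 − (-0.40736)/(3.70600) = -0.46708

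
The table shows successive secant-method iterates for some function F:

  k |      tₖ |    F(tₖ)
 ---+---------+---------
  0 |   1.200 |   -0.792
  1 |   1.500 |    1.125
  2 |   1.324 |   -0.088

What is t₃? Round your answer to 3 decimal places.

t₃ = 1.324 − (-0.088)·(1.324 − 1.500) / (-0.088 − 1.125)
   = 1.324 − (0.01549)/(-1.21300) = 1.33677

1.337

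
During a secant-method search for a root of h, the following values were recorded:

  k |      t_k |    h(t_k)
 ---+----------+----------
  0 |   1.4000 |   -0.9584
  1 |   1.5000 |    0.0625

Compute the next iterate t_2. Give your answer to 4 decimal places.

t_2 = 1.5000 − 0.0625·(1.5000 − 1.4000) / (0.0625 − (-0.9584))
   = 1.5000 − (0.006250)/(1.020900) = 1.493878

1.4939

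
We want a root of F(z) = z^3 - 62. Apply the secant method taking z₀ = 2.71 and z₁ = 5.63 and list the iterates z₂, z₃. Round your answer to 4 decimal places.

3.4853, 3.7951

F(2.71) = -42.097489, F(5.63) = 116.453547
z₂ = 5.630000 − 116.453547·(5.630000 − 2.710000) / (116.453547 − (-42.097489)) = 5.630000 − (340.044357)/(158.551036) = 3.485300
F(3.485300) = -19.662948
z₃ = 3.485300 − (-19.662948)·(3.485300 − 5.630000) / (-19.662948 − 116.453547) = 3.485300 − (42.171118)/(-136.116495) = 3.795117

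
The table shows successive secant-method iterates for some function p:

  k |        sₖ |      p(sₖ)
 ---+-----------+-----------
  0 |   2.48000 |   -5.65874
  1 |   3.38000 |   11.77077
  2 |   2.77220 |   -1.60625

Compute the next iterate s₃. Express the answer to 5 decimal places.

2.84518

s₃ = 2.77220 − (-1.60625)·(2.77220 − 3.38000) / (-1.60625 − 11.77077)
   = 2.77220 − (0.9762787)/(-13.3770200) = 2.8451818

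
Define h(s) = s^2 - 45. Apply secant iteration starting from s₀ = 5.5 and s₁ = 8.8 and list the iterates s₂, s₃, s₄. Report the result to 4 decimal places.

6.5315, 6.6841, 6.7085

h(5.5) = -14.750000, h(8.8) = 32.440000
s₂ = 8.800000 − 32.440000·(8.800000 − 5.500000) / (32.440000 − (-14.750000)) = 8.800000 − (107.052000)/(47.190000) = 6.531469
h(6.531469) = -2.339919
s₃ = 6.531469 − (-2.339919)·(6.531469 − 8.800000) / (-2.339919 − 32.440000) = 6.531469 − (5.308179)/(-34.779919) = 6.684090
h(6.684090) = -0.322934
s₄ = 6.684090 − (-0.322934)·(6.684090 − 6.531469) / (-0.322934 − (-2.339919)) = 6.684090 − (-0.049287)/(2.016985) = 6.708526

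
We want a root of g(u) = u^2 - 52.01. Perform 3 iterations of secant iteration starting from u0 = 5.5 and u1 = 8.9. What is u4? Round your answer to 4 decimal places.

7.2121

g(5.5) = -21.760000, g(8.9) = 27.200000
u2 = 8.900000 − 27.200000·(8.900000 − 5.500000) / (27.200000 − (-21.760000)) = 8.900000 − (92.480000)/(48.960000) = 7.011111
g(7.011111) = -2.854321
u3 = 7.011111 − (-2.854321)·(7.011111 − 8.900000) / (-2.854321 − 27.200000) = 7.011111 − (5.391495)/(-30.054321) = 7.190503
g(7.190503) = -0.306670
u4 = 7.190503 − (-0.306670)·(7.190503 − 7.011111) / (-0.306670 − (-2.854321)) = 7.190503 − (-0.055014)/(2.547651) = 7.212097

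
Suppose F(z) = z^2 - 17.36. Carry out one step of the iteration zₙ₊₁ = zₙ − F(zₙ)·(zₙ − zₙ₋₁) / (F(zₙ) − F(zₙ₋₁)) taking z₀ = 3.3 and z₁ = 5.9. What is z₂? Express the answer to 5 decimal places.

F(3.3) = -6.4700000, F(5.9) = 17.4500000
z₂ = 5.9000000 − 17.4500000·(5.9000000 − 3.3000000) / (17.4500000 − (-6.4700000)) = 5.9000000 − (45.3700000)/(23.9200000) = 4.0032609

4.00326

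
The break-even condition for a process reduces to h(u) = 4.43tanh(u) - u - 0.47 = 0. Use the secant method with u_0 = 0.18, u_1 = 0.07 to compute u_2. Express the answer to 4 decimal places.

0.1386

h(0.18) = 0.138898, h(0.07) = -0.230406
u_2 = 0.070000 − (-0.230406)·(0.070000 − 0.180000) / (-0.230406 − 0.138898) = 0.070000 − (0.025345)/(-0.369304) = 0.138628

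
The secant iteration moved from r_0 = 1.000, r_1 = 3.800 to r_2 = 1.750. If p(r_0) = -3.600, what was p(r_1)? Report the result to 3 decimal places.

9.840

The secant line through (1.000, -3.600) and (3.800, p(r_1)) crosses zero at r_2 = 1.750.
So (1.000, -3.600), (3.800, p(r_1)), (1.750, 0) are collinear:
p(r_1) = -3.600 · (3.800 − 1.750) / (1.000 − 1.750) = -3.600 · (2.05000)/(-0.75000) = 9.84000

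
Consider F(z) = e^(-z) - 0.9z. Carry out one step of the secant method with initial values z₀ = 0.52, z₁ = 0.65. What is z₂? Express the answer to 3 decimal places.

0.607

F(0.52) = 0.12652, F(0.65) = -0.06295
z₂ = 0.65000 − (-0.06295)·(0.65000 − 0.52000) / (-0.06295 − 0.12652) = 0.65000 − (-0.00818)/(-0.18947) = 0.60681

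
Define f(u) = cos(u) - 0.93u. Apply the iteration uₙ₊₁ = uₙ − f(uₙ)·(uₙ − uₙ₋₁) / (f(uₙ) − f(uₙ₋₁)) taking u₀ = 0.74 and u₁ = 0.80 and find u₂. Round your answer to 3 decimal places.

0.771

f(0.74) = 0.05027, f(0.80) = -0.04729
u₂ = 0.80000 − (-0.04729)·(0.80000 − 0.74000) / (-0.04729 − 0.05027) = 0.80000 − (-0.00284)/(-0.09756) = 0.77091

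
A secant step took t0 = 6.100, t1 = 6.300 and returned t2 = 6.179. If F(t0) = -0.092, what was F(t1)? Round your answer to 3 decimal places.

The secant line through (6.100, -0.092) and (6.300, F(t1)) crosses zero at t2 = 6.179.
So (6.100, -0.092), (6.300, F(t1)), (6.179, 0) are collinear:
F(t1) = -0.092 · (6.300 − 6.179) / (6.100 − 6.179) = -0.092 · (0.12100)/(-0.07900) = 0.14091

0.141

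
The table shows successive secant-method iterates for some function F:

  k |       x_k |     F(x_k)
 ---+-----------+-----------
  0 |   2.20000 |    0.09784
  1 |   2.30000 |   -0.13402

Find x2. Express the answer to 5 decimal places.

x2 = 2.30000 − (-0.13402)·(2.30000 − 2.20000) / (-0.13402 − 0.09784)
   = 2.30000 − (-0.0134020)/(-0.2318600) = 2.2421979

2.24220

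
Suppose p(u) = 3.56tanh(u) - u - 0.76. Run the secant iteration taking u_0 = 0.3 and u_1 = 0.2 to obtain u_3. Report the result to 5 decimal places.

0.31018

p(0.3) = -0.0229271, p(0.2) = -0.2573439
u_2 = 0.2000000 − (-0.2573439)·(0.2000000 − 0.3000000) / (-0.2573439 − (-0.0229271)) = 0.2000000 − (0.0257344)/(-0.2344168) = 0.3097805
p(0.3097805) = -0.0009354
u_3 = 0.3097805 − (-0.0009354)·(0.3097805 − 0.2000000) / (-0.0009354 − (-0.2573439)) = 0.3097805 − (-0.0001027)/(0.2564085) = 0.3101810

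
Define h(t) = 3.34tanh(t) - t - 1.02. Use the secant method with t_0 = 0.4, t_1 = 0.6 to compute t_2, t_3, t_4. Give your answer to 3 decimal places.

0.493, 0.485, 0.486

h(0.4) = -0.15097, h(0.6) = 0.17375
t_2 = 0.60000 − 0.17375·(0.60000 − 0.40000) / (0.17375 − (-0.15097)) = 0.60000 − (0.03475)/(0.32472) = 0.49299
h(0.49299) = 0.01200
t_3 = 0.49299 − 0.01200·(0.49299 − 0.60000) / (0.01200 − 0.17375) = 0.49299 − (-0.00128)/(-0.16174) = 0.48505
h(0.48505) = -0.00113
t_4 = 0.48505 − (-0.00113)·(0.48505 − 0.49299) / (-0.00113 − 0.01200) = 0.48505 − (0.00001)/(-0.01313) = 0.48573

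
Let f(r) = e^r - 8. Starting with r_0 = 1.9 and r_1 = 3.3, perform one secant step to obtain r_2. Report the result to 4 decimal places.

f(1.9) = -1.314106, f(3.3) = 19.112639
r_2 = 3.300000 − 19.112639·(3.300000 − 1.900000) / (19.112639 − (-1.314106)) = 3.300000 − (26.757694)/(20.426744) = 1.990066

1.9901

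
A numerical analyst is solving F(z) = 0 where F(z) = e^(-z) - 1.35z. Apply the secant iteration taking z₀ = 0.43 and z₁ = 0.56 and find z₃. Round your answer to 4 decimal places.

F(0.43) = 0.070009, F(0.56) = -0.184791
z₂ = 0.560000 − (-0.184791)·(0.560000 − 0.430000) / (-0.184791 − 0.070009) = 0.560000 − (-0.024023)/(-0.254800) = 0.465719
F(0.465719) = -0.001037
z₃ = 0.465719 − (-0.001037)·(0.465719 − 0.560000) / (-0.001037 − (-0.184791)) = 0.465719 − (0.000098)/(0.183754) = 0.465187

0.4652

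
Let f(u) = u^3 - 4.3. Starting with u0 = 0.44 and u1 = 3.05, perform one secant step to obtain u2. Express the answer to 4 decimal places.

f(0.44) = -4.214816, f(3.05) = 24.072625
u2 = 3.050000 − 24.072625·(3.050000 − 0.440000) / (24.072625 − (-4.214816)) = 3.050000 − (62.829551)/(28.287441) = 0.828889

0.8289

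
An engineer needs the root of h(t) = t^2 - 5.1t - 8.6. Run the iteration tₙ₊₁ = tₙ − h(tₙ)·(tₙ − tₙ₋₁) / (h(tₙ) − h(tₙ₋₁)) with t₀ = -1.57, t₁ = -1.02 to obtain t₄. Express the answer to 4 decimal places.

-1.3362

h(-1.57) = 1.871900, h(-1.02) = -2.357600
t₂ = -1.020000 − (-2.357600)·(-1.020000 − (-1.570000)) / (-2.357600 − 1.871900) = -1.020000 − (-1.296680)/(-4.229500) = -1.326580
h(-1.326580) = -0.074628
t₃ = -1.326580 − (-0.074628)·(-1.326580 − (-1.020000)) / (-0.074628 − (-2.357600)) = -1.326580 − (0.022879)/(2.282972) = -1.336602
h(-1.336602) = 0.003173
t₄ = -1.336602 − 0.003173·(-1.336602 − (-1.326580)) / (0.003173 − (-0.074628)) = -1.336602 − (-0.000032)/(0.077801) = -1.336193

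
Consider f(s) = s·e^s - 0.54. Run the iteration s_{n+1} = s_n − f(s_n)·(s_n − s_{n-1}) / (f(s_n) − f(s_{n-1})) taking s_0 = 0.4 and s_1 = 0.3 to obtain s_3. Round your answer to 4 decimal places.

f(0.4) = 0.056730, f(0.3) = -0.135042
s_2 = 0.300000 − (-0.135042)·(0.300000 − 0.400000) / (-0.135042 − 0.056730) = 0.300000 − (0.013504)/(-0.191772) = 0.370418
f(0.370418) = -0.003509
s_3 = 0.370418 − (-0.003509)·(0.370418 − 0.300000) / (-0.003509 − (-0.135042)) = 0.370418 − (-0.000247)/(0.131534) = 0.372296

0.3723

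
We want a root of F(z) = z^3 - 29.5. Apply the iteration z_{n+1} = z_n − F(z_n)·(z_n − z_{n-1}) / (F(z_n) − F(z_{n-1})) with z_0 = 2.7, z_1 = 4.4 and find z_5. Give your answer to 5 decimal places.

3.08984

F(2.7) = -9.8170000, F(4.4) = 55.6840000
z_2 = 4.4000000 − 55.6840000·(4.4000000 − 2.7000000) / (55.6840000 − (-9.8170000)) = 4.4000000 − (94.6628000)/(65.5010000) = 2.9547885
F(2.9547885) = -3.7024068
z_3 = 2.9547885 − (-3.7024068)·(2.9547885 − 4.4000000) / (-3.7024068 − 55.6840000) = 2.9547885 − (5.3507610)/(-59.3864068) = 3.0448892
F(3.0448892) = -1.2697645
z_4 = 3.0448892 − (-1.2697645)·(3.0448892 − 2.9547885) / (-1.2697645 − (-3.7024068)) = 3.0448892 − (-0.1144068)/(2.4326423) = 3.0919191
F(3.0919191) = 0.0586338
z_5 = 3.0919191 − 0.0586338·(3.0919191 − 3.0448892) / (0.0586338 − (-1.2697645)) = 3.0919191 − (0.0027575)/(1.3283983) = 3.0898432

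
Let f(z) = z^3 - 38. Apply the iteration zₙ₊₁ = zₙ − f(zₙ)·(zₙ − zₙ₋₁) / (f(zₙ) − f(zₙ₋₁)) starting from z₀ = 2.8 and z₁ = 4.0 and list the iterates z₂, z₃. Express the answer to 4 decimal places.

3.2580, 3.3442

f(2.8) = -16.048000, f(4.0) = 26.000000
z₂ = 4.000000 − 26.000000·(4.000000 − 2.800000) / (26.000000 − (-16.048000)) = 4.000000 − (31.200000)/(42.048000) = 3.257991
f(3.257991) = -3.418041
z₃ = 3.257991 − (-3.418041)·(3.257991 − 4.000000) / (-3.418041 − 26.000000) = 3.257991 − (2.536218)/(-29.418041) = 3.344204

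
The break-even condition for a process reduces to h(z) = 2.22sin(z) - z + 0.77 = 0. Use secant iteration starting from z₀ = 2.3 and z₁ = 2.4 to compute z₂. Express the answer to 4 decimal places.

h(2.3) = 0.125466, h(2.4) = -0.130472
z₂ = 2.400000 − (-0.130472)·(2.400000 − 2.300000) / (-0.130472 − 0.125466) = 2.400000 − (-0.013047)/(-0.255937) = 2.349022

2.3490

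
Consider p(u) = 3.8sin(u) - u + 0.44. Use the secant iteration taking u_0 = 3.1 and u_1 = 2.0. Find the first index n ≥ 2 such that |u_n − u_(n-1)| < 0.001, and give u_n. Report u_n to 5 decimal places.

p(3.1) = -2.5019935, p(2.0) = 1.8953302
u_2 = 2.0000000 − 1.8953302·(-1.1000000)/(4.3973237) = 2.4741209;  |Δ| = 0.4741209
p(2.4741209) = 0.3180877
u_3 = 2.4741209 − 0.3180877·(0.4741209)/(-1.5772425) = 2.5697385;  |Δ| = 0.0956175
p(2.5697385) = -0.0732083
u_4 = 2.5697385 − (-0.0732083)·(0.0956175)/(-0.3912960) = 2.5518492;  |Δ| = 0.0178893
p(2.5518492) = 0.0015125
u_5 = 2.5518492 − 0.0015125·(-0.0178893)/(0.0747208) = 2.5522113;  |Δ| = 0.0003621
|u_5 − u_4| = 0.0003621 < 0.001

n = 5, u_n = 2.55221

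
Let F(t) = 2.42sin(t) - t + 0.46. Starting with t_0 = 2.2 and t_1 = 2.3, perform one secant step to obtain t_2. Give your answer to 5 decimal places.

2.28595

F(2.2) = 0.2165613, F(2.3) = -0.0353934
t_2 = 2.3000000 − (-0.0353934)·(2.3000000 − 2.2000000) / (-0.0353934 − 0.2165613) = 2.3000000 − (-0.0035393)/(-0.2519547) = 2.2859525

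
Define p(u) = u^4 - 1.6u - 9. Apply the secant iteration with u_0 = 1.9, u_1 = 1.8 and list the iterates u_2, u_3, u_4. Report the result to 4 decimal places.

1.8582, 1.8604, 1.8603

p(1.9) = 0.992100, p(1.8) = -1.382400
u_2 = 1.800000 − (-1.382400)·(1.800000 − 1.900000) / (-1.382400 − 0.992100) = 1.800000 − (0.138240)/(-2.374500) = 1.858219
p(1.858219) = -0.050105
u_3 = 1.858219 − (-0.050105)·(1.858219 − 1.800000) / (-0.050105 − (-1.382400)) = 1.858219 − (-0.002917)/(1.332295) = 1.860408
p(1.860408) = 0.002686
u_4 = 1.860408 − 0.002686·(1.860408 − 1.858219) / (0.002686 − (-0.050105)) = 1.860408 − (0.000006)/(0.052790) = 1.860297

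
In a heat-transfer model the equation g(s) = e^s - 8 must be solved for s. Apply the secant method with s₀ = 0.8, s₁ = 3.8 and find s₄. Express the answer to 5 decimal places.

g(0.8) = -5.7744591, g(3.8) = 36.7011845
s₂ = 3.8000000 − 36.7011845·(3.8000000 − 0.8000000) / (36.7011845 − (-5.7744591)) = 3.8000000 − (110.1035535)/(42.4756436) = 1.2078426
g(1.2078426) = -4.6537423
s₃ = 1.2078426 − (-4.6537423)·(1.2078426 − 3.8000000) / (-4.6537423 − 36.7011845) = 1.2078426 − (12.0632326)/(-41.3549268) = 1.4995426
g(1.4995426) = -3.5203603
s₄ = 1.4995426 − (-3.5203603)·(1.4995426 − 1.2078426) / (-3.5203603 − (-4.6537423)) = 1.4995426 − (-1.0268891)/(1.1333820) = 2.4055823

2.40558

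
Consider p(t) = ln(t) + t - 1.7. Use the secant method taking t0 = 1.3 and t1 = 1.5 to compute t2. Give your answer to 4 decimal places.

p(1.3) = -0.137636, p(1.5) = 0.205465
t2 = 1.500000 − 0.205465·(1.500000 − 1.300000) / (0.205465 − (-0.137636)) = 1.500000 − (0.041093)/(0.343101) = 1.380230

1.3802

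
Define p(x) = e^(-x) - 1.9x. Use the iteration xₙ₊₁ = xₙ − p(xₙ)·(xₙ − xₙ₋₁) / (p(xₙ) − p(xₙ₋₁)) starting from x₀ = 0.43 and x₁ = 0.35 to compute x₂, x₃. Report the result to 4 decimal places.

p(0.43) = -0.166491, p(0.35) = 0.039688
x₂ = 0.350000 − 0.039688·(0.350000 − 0.430000) / (0.039688 − (-0.166491)) = 0.350000 − (-0.003175)/(0.206179) = 0.365399
p(0.365399) = -0.000340
x₃ = 0.365399 − (-0.000340)·(0.365399 − 0.350000) / (-0.000340 − 0.039688) = 0.365399 − (-0.000005)/(-0.040028) = 0.365269

0.3654, 0.3653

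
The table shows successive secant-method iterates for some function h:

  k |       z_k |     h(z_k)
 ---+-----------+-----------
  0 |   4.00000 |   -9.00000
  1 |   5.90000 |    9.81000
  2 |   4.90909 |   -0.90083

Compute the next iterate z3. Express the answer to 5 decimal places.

z3 = 4.90909 − (-0.90083)·(4.90909 − 5.90000) / (-0.90083 − 9.81000)
   = 4.90909 − (0.8926415)/(-10.7108300) = 4.9924301

4.99243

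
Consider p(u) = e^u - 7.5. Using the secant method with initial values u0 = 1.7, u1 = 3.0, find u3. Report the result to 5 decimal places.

p(1.7) = -2.0260526, p(3.0) = 12.5855369
u2 = 3.0000000 − 12.5855369·(3.0000000 − 1.7000000) / (12.5855369 − (-2.0260526)) = 3.0000000 − (16.3611980)/(14.6115895) = 1.8802589
p(1.8802589) = -0.9447985
u3 = 1.8802589 − (-0.9447985)·(1.8802589 − 3.0000000) / (-0.9447985 − 12.5855369) = 1.8802589 − (1.0579298)/(-13.5303354) = 1.9584483

1.95845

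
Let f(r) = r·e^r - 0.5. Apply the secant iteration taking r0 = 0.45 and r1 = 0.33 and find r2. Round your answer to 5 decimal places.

0.34993

f(0.45) = 0.2057405, f(0.33) = -0.0409805
r2 = 0.3300000 − (-0.0409805)·(0.3300000 − 0.4500000) / (-0.0409805 − 0.2057405) = 0.3300000 − (0.0049177)/(-0.2467210) = 0.3499321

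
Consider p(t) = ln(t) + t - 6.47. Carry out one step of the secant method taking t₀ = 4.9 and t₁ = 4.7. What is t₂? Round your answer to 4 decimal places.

p(4.9) = 0.019235, p(4.7) = -0.222437
t₂ = 4.700000 − (-0.222437)·(4.700000 − 4.900000) / (-0.222437 − 0.019235) = 4.700000 − (0.044487)/(-0.241673) = 4.884082

4.8841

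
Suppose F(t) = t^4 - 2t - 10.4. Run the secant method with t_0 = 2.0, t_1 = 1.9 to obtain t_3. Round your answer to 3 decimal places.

F(2.0) = 1.60000, F(1.9) = -1.16790
t_2 = 1.90000 − (-1.16790)·(1.90000 − 2.00000) / (-1.16790 − 1.60000) = 1.90000 − (0.11679)/(-2.76790) = 1.94219
F(1.94219) = -0.05551
t_3 = 1.94219 − (-0.05551)·(1.94219 − 1.90000) / (-0.05551 − (-1.16790)) = 1.94219 − (-0.00234)/(1.11239) = 1.94430

1.944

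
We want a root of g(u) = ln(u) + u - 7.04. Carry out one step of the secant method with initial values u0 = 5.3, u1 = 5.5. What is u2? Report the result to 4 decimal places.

5.3610

g(5.3) = -0.072293, g(5.5) = 0.164748
u2 = 5.500000 − 0.164748·(5.500000 − 5.300000) / (0.164748 − (-0.072293)) = 5.500000 − (0.032950)/(0.237041) = 5.360996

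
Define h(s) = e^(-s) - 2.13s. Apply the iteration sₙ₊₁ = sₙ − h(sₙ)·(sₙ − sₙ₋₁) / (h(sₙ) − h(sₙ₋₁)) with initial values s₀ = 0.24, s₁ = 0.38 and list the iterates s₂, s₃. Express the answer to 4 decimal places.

0.3362, 0.3356

h(0.24) = 0.275428, h(0.38) = -0.125539
s₂ = 0.380000 − (-0.125539)·(0.380000 − 0.240000) / (-0.125539 − 0.275428) = 0.380000 − (-0.017575)/(-0.400966) = 0.336167
h(0.336167) = -0.001533
s₃ = 0.336167 − (-0.001533)·(0.336167 − 0.380000) / (-0.001533 − (-0.125539)) = 0.336167 − (0.000067)/(0.124006) = 0.335625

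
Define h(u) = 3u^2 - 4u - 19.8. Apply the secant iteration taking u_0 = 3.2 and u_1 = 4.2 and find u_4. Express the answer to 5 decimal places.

h(3.2) = -1.8800000, h(4.2) = 16.3200000
u_2 = 4.2000000 − 16.3200000·(4.2000000 − 3.2000000) / (16.3200000 − (-1.8800000)) = 4.2000000 − (16.3200000)/(18.2000000) = 3.3032967
h(3.3032967) = -0.2778795
u_3 = 3.3032967 − (-0.2778795)·(3.3032967 − 4.2000000) / (-0.2778795 − 16.3200000) = 3.3032967 − (0.2491754)/(-16.5978795) = 3.3183092
h(3.3183092) = -0.0397091
u_4 = 3.3183092 − (-0.0397091)·(3.3183092 − 3.3032967) / (-0.0397091 − (-0.2778795)) = 3.3183092 − (-0.0005961)/(0.2381704) = 3.3208122

3.32081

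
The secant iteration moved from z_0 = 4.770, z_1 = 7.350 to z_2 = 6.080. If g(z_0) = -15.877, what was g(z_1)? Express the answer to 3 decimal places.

The secant line through (4.770, -15.877) and (7.350, g(z_1)) crosses zero at z_2 = 6.080.
So (4.770, -15.877), (7.350, g(z_1)), (6.080, 0) are collinear:
g(z_1) = -15.877 · (7.350 − 6.080) / (4.770 − 6.080) = -15.877 · (1.27000)/(-1.31000) = 15.39221

15.392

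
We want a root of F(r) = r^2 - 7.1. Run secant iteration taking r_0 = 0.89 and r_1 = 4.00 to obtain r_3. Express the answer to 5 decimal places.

F(0.89) = -6.3079000, F(4.00) = 8.9000000
r_2 = 4.0000000 − 8.9000000·(4.0000000 − 0.8900000) / (8.9000000 − (-6.3079000)) = 4.0000000 − (27.6790000)/(15.2079000) = 2.1799591
F(2.1799591) = -2.3477783
r_3 = 2.1799591 − (-2.3477783)·(2.1799591 − 4.0000000) / (-2.3477783 − 8.9000000) = 2.1799591 − (4.2730526)/(-11.2477783) = 2.5598610

2.55986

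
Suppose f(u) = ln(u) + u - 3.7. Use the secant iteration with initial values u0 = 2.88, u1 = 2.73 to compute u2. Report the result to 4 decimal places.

f(2.88) = 0.237790, f(2.73) = 0.034302
u2 = 2.730000 − 0.034302·(2.730000 − 2.880000) / (0.034302 − 0.237790) = 2.730000 − (-0.005145)/(-0.203489) = 2.704715

2.7047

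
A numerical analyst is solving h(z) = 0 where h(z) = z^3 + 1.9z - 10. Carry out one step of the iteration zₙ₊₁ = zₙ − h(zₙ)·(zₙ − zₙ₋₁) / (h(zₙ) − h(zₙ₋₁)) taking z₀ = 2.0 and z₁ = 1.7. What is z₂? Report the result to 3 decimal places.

1.852

h(2.0) = 1.80000, h(1.7) = -1.85700
z₂ = 1.70000 − (-1.85700)·(1.70000 − 2.00000) / (-1.85700 − 1.80000) = 1.70000 − (0.55710)/(-3.65700) = 1.85234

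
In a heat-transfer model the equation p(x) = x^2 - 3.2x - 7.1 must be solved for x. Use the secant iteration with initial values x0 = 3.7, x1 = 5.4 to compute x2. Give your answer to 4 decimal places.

4.5898

p(3.7) = -5.250000, p(5.4) = 4.780000
x2 = 5.400000 − 4.780000·(5.400000 − 3.700000) / (4.780000 − (-5.250000)) = 5.400000 − (8.126000)/(10.030000) = 4.589831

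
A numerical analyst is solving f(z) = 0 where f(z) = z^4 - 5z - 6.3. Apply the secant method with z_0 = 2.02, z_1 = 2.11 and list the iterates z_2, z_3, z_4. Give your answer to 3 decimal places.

f(2.02) = 0.24966, f(2.11) = 2.97119
z_2 = 2.11000 − 2.97119·(2.11000 − 2.02000) / (2.97119 − 0.24966) = 2.11000 − (0.26741)/(2.72153) = 2.01174
f(2.01174) = 0.02040
z_3 = 2.01174 − 0.02040·(2.01174 − 2.11000) / (0.02040 − 2.97119) = 2.01174 − (-0.00200)/(-2.95079) = 2.01106
f(2.01106) = 0.00169
z_4 = 2.01106 − 0.00169·(2.01106 − 2.01174) / (0.00169 − 0.02040) = 2.01106 − (0.00000)/(-0.01872) = 2.01100

2.012, 2.011, 2.011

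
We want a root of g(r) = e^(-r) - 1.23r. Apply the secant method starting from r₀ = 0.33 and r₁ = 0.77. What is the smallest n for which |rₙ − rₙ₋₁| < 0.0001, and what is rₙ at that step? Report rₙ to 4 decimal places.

n = 5, rₙ = 0.4954

g(0.33) = 0.313024, g(0.77) = -0.484087
r₂ = 0.770000 − (-0.484087)·(0.440000)/(-0.797111) = 0.502787;  |Δ| = 0.267213
g(0.502787) = -0.013586
r₃ = 0.502787 − (-0.013586)·(-0.267213)/(0.470501) = 0.495071;  |Δ| = 0.007716
g(0.495071) = 0.000590
r₄ = 0.495071 − 0.000590·(-0.007716)/(0.014175) = 0.495392;  |Δ| = 0.000321
g(0.495392) = -0.000001
r₅ = 0.495392 − (-0.000001)·(0.000321)/(-0.000590) = 0.495392;  |Δ| = 0.000000
|r₅ − r₄| = 0.000000 < 0.0001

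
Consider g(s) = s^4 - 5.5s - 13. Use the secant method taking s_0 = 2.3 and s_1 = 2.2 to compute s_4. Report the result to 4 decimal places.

2.2436

g(2.3) = 2.334100, g(2.2) = -1.674400
s_2 = 2.200000 − (-1.674400)·(2.200000 − 2.300000) / (-1.674400 − 2.334100) = 2.200000 − (0.167440)/(-4.008500) = 2.241771
g(2.241771) = -0.073707
s_3 = 2.241771 − (-0.073707)·(2.241771 − 2.200000) / (-0.073707 − (-1.674400)) = 2.241771 − (-0.003079)/(1.600693) = 2.243695
g(2.243695) = 0.002504
s_4 = 2.243695 − 0.002504·(2.243695 − 2.241771) / (0.002504 − (-0.073707)) = 2.243695 − (0.000005)/(0.076211) = 2.243631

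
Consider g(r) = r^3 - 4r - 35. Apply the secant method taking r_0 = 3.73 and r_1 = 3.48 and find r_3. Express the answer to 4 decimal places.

3.6770

g(3.73) = 1.975117, g(3.48) = -6.775808
r_2 = 3.480000 − (-6.775808)·(3.480000 − 3.730000) / (-6.775808 − 1.975117) = 3.480000 − (1.693952)/(-8.750925) = 3.673574
g(3.673574) = -0.118877
r_3 = 3.673574 − (-0.118877)·(3.673574 − 3.480000) / (-0.118877 − (-6.775808)) = 3.673574 − (-0.023011)/(6.656931) = 3.677031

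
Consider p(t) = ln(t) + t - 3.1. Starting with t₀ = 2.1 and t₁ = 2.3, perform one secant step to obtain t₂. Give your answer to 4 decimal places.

p(2.1) = -0.258063, p(2.3) = 0.032909
t₂ = 2.300000 − 0.032909·(2.300000 − 2.100000) / (0.032909 − (-0.258063)) = 2.300000 − (0.006582)/(0.290972) = 2.277380

2.2774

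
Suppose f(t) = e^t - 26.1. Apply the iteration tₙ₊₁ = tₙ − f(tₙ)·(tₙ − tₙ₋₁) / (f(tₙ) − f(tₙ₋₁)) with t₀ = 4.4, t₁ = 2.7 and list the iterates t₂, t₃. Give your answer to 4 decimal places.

2.9865, 3.3512

f(4.4) = 55.350869, f(2.7) = -11.220268
t₂ = 2.700000 − (-11.220268)·(2.700000 − 4.400000) / (-11.220268 − 55.350869) = 2.700000 − (19.074456)/(-66.571137) = 2.986527
f(2.986527) = -6.283252
t₃ = 2.986527 − (-6.283252)·(2.986527 − 2.700000) / (-6.283252 − (-11.220268)) = 2.986527 − (-1.800324)/(4.937016) = 3.351186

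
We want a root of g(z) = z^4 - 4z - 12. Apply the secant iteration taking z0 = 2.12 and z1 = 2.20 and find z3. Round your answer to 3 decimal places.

2.128

g(2.12) = -0.28037, g(2.20) = 2.62560
z2 = 2.20000 − 2.62560·(2.20000 − 2.12000) / (2.62560 − (-0.28037)) = 2.20000 − (0.21005)/(2.90597) = 2.12772
g(2.12772) = -0.01546
z3 = 2.12772 − (-0.01546)·(2.12772 − 2.20000) / (-0.01546 − 2.62560) = 2.12772 − (0.00112)/(-2.64106) = 2.12814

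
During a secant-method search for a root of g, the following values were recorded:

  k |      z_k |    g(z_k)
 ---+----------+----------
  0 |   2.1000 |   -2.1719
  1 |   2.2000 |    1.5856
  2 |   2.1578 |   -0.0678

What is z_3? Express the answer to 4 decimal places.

2.1595

z_3 = 2.1578 − (-0.0678)·(2.1578 − 2.2000) / (-0.0678 − 1.5856)
   = 2.1578 − (0.002861)/(-1.653400) = 2.159530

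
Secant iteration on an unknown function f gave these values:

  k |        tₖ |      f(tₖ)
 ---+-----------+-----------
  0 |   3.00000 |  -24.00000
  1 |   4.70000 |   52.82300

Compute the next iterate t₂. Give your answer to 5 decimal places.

3.53109

t₂ = 4.70000 − 52.82300·(4.70000 − 3.00000) / (52.82300 − (-24.00000))
   = 4.70000 − (89.7991000)/(76.8230000) = 3.5310909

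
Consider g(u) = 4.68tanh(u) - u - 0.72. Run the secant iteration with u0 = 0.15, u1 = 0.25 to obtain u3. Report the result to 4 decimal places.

g(0.15) = -0.173218, g(0.25) = 0.176219
u2 = 0.250000 − 0.176219·(0.250000 − 0.150000) / (0.176219 − (-0.173218)) = 0.250000 − (0.017622)/(0.349437) = 0.199571
g(0.199571) = 0.002214
u3 = 0.199571 − 0.002214·(0.199571 − 0.250000) / (0.002214 − 0.176219) = 0.199571 − (-0.000112)/(-0.174005) = 0.198929

0.1989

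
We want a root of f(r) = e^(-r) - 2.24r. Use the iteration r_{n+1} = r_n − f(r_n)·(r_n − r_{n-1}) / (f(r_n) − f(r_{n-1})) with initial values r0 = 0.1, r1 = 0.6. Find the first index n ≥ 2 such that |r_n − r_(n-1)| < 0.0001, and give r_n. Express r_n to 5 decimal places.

f(0.1) = 0.6808374, f(0.6) = -0.7951884
r2 = 0.6000000 − (-0.7951884)·(0.5000000)/(-1.4760258) = 0.3306320;  |Δ| = 0.2693680
f(0.3306320) = -0.0221460
r3 = 0.3306320 − (-0.0221460)·(-0.2693680)/(0.7730423) = 0.3229151;  |Δ| = 0.0077168
f(0.3229151) = 0.0007054
r4 = 0.3229151 − 0.0007054·(-0.0077168)/(0.0228514) = 0.3231533;  |Δ| = 0.0002382
f(0.3231533) = -0.0000006
r5 = 0.3231533 − (-0.0000006)·(0.0002382)/(-0.0007061) = 0.3231531;  |Δ| = 0.0000002
|r5 − r4| = 0.0000002 < 0.0001

n = 5, r_n = 0.32315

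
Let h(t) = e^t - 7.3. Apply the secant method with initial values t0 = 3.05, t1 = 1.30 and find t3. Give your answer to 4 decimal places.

h(3.05) = 13.815344, h(1.30) = -3.630703
t2 = 1.300000 − (-3.630703)·(1.300000 − 3.050000) / (-3.630703 − 13.815344) = 1.300000 − (6.353731)/(-17.446048) = 1.664193
h(1.664193) = -2.018590
t3 = 1.664193 − (-2.018590)·(1.664193 − 1.300000) / (-2.018590 − (-3.630703)) = 1.664193 − (-0.735157)/(1.612113) = 2.120213

2.1202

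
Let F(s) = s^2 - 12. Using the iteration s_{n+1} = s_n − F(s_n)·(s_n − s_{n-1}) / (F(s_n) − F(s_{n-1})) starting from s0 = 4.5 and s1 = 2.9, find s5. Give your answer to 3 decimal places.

3.464

F(4.5) = 8.25000, F(2.9) = -3.59000
s2 = 2.90000 − (-3.59000)·(2.90000 − 4.50000) / (-3.59000 − 8.25000) = 2.90000 − (5.74400)/(-11.84000) = 3.38514
F(3.38514) = -0.54086
s3 = 3.38514 − (-0.54086)·(3.38514 − 2.90000) / (-0.54086 − (-3.59000)) = 3.38514 − (-0.26239)/(3.04914) = 3.47119
F(3.47119) = 0.04915
s4 = 3.47119 − 0.04915·(3.47119 − 3.38514) / (0.04915 − (-0.54086)) = 3.47119 − (0.00423)/(0.59001) = 3.46402
F(3.46402) = -0.00057
s5 = 3.46402 − (-0.00057)·(3.46402 − 3.47119) / (-0.00057 − 0.04915) = 3.46402 − (0.00000)/(-0.04972) = 3.46410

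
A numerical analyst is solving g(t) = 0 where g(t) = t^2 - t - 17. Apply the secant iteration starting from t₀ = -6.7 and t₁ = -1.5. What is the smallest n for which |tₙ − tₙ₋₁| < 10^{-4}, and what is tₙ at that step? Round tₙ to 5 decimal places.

n = 7, tₙ = -3.65331

g(-6.7) = 34.5900000, g(-1.5) = -13.2500000
t₂ = -1.5000000 − (-13.2500000)·(5.2000000)/(-47.8400000) = -2.9402174;  |Δ| = 1.4402174
g(-2.9402174) = -5.4149043
t₃ = -2.9402174 − (-5.4149043)·(-1.4402174)/(7.8350957) = -3.9355644;  |Δ| = 0.9953470
g(-3.9355644) = 2.4242319
t₄ = -3.9355644 − 2.4242319·(-0.9953470)/(7.8391362) = -3.6277560;  |Δ| = 0.3078084
g(-3.6277560) = -0.2116302
t₅ = -3.6277560 − (-0.2116302)·(0.3078084)/(-2.6358620) = -3.6524696;  |Δ| = 0.0247136
g(-3.6524696) = -0.0069963
t₆ = -3.6524696 − (-0.0069963)·(-0.0247136)/(0.2046339) = -3.6533145;  |Δ| = 0.0008449
g(-3.6533145) = 0.0000216
t₇ = -3.6533145 − 0.0000216·(-0.0008449)/(0.0070179) = -3.6533119;  |Δ| = 0.0000026
|t₇ − t₆| = 0.0000026 < 10^{-4}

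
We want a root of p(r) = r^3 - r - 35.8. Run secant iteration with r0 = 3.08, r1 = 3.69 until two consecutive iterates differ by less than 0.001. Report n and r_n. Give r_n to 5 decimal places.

p(3.08) = -9.6618880, p(3.69) = 10.7534090
r2 = 3.6900000 − 10.7534090·(0.6100000)/(20.4152970) = 3.3686929;  |Δ| = 0.3213071
p(3.3686929) = -0.9404558
r3 = 3.3686929 − (-0.9404558)·(-0.3213071)/(-11.6938648) = 3.3945334;  |Δ| = 0.0258405
p(3.3945334) = -0.0798104
r4 = 3.3945334 − (-0.0798104)·(0.0258405)/(0.8606454) = 3.3969297;  |Δ| = 0.0023963
p(3.3969297) = 0.0006875
r5 = 3.3969297 − 0.0006875·(0.0023963)/(0.0804978) = 3.3969092;  |Δ| = 0.0000205
|r5 − r4| = 0.0000205 < 0.001

n = 5, r_n = 3.39691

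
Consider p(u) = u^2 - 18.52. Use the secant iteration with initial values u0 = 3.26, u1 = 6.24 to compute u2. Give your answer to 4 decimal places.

4.0908

p(3.26) = -7.892400, p(6.24) = 20.417600
u2 = 6.240000 − 20.417600·(6.240000 − 3.260000) / (20.417600 − (-7.892400)) = 6.240000 − (60.844448)/(28.310000) = 4.090779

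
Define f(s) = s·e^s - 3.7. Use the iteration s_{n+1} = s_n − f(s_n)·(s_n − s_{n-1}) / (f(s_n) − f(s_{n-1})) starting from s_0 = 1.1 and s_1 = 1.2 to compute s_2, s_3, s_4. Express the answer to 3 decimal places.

1.158, 1.160, 1.160

f(1.1) = -0.39542, f(1.2) = 0.28414
s_2 = 1.20000 − 0.28414·(1.20000 − 1.10000) / (0.28414 − (-0.39542)) = 1.20000 − (0.02841)/(0.67956) = 1.15819
f(1.15819) = -0.01215
s_3 = 1.15819 − (-0.01215)·(1.15819 − 1.20000) / (-0.01215 − 0.28414) = 1.15819 − (0.00051)/(-0.29629) = 1.15990
f(1.15990) = -0.00035
s_4 = 1.15990 − (-0.00035)·(1.15990 − 1.15819) / (-0.00035 − (-0.01215)) = 1.15990 − (0.00000)/(0.01180) = 1.15995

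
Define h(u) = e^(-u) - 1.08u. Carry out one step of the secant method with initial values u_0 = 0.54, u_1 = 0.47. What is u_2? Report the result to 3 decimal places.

0.540

h(0.54) = -0.00045, h(0.47) = 0.11740
u_2 = 0.47000 − 0.11740·(0.47000 − 0.54000) / (0.11740 − (-0.00045)) = 0.47000 − (-0.00822)/(0.11785) = 0.53973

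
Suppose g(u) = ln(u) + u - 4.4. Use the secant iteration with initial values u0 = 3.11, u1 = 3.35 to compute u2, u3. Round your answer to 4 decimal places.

g(3.11) = -0.155377, g(3.35) = 0.158960
u2 = 3.350000 − 0.158960·(3.350000 − 3.110000) / (0.158960 − (-0.155377)) = 3.350000 − (0.038150)/(0.314338) = 3.228632
g(3.228632) = 0.000691
u3 = 3.228632 − 0.000691·(3.228632 − 3.350000) / (0.000691 − 0.158960) = 3.228632 − (-0.000084)/(-0.158270) = 3.228102

3.2286, 3.2281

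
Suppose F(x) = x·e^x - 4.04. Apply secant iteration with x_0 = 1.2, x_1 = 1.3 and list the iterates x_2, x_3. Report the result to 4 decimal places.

1.2071, 1.2076

F(1.2) = -0.055860, F(1.3) = 0.730086
x_2 = 1.300000 − 0.730086·(1.300000 − 1.200000) / (0.730086 − (-0.055860)) = 1.300000 − (0.073009)/(0.785945) = 1.207107
F(1.207107) = -0.003677
x_3 = 1.207107 − (-0.003677)·(1.207107 − 1.300000) / (-0.003677 − 0.730086) = 1.207107 − (0.000342)/(-0.733762) = 1.207573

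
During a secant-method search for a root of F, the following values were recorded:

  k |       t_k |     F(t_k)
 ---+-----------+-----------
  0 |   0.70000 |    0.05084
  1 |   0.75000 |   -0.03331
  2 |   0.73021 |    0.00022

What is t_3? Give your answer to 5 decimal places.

0.73034

t_3 = 0.73021 − 0.00022·(0.73021 − 0.75000) / (0.00022 − (-0.03331))
   = 0.73021 − (-0.0000044)/(0.0335300) = 0.7303398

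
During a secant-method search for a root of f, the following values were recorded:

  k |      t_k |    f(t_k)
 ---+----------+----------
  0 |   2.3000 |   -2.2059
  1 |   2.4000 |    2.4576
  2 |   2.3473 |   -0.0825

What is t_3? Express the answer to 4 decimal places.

2.3490

t_3 = 2.3473 − (-0.0825)·(2.3473 − 2.4000) / (-0.0825 − 2.4576)
   = 2.3473 − (0.004348)/(-2.540100) = 2.349012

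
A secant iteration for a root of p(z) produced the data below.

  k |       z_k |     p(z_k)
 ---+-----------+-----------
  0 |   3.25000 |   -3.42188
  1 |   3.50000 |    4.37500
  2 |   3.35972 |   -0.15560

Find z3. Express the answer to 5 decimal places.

3.36454

z3 = 3.35972 − (-0.15560)·(3.35972 − 3.50000) / (-0.15560 − 4.37500)
   = 3.35972 − (0.0218276)/(-4.5306000) = 3.3645378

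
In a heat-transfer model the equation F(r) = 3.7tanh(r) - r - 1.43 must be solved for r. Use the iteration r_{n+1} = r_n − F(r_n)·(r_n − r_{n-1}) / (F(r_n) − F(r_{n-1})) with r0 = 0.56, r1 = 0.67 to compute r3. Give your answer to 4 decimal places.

0.6268

F(0.56) = -0.110483, F(0.67) = 0.064426
r2 = 0.670000 − 0.064426·(0.670000 − 0.560000) / (0.064426 − (-0.110483)) = 0.670000 − (0.007087)/(0.174909) = 0.629483
F(0.629483) = 0.003992
r3 = 0.629483 − 0.003992·(0.629483 − 0.670000) / (0.003992 − 0.064426) = 0.629483 − (-0.000162)/(-0.060433) = 0.626806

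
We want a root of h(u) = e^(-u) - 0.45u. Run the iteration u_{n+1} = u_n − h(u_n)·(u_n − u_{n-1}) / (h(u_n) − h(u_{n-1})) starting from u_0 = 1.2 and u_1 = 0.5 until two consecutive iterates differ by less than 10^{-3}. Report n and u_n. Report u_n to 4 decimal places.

h(1.2) = -0.238806, h(0.5) = 0.381531
u_2 = 0.500000 − 0.381531·(-0.700000)/(0.620336) = 0.930527;  |Δ| = 0.430527
h(0.930527) = -0.024391
u_3 = 0.930527 − (-0.024391)·(0.430527)/(-0.405922) = 0.904657;  |Δ| = 0.025870
h(0.904657) = -0.002415
u_4 = 0.904657 − (-0.002415)·(-0.025870)/(0.021976) = 0.901814;  |Δ| = 0.002843
h(0.901814) = 0.000016
u_5 = 0.901814 − 0.000016·(-0.002843)/(0.002432) = 0.901833;  |Δ| = 0.000019
|u_5 − u_4| = 0.000019 < 10^{-3}

n = 5, u_n = 0.9018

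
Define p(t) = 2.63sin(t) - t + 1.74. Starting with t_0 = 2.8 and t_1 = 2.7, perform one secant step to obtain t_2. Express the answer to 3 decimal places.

p(2.8) = -0.17898, p(2.7) = 0.16401
t_2 = 2.70000 − 0.16401·(2.70000 − 2.80000) / (0.16401 − (-0.17898)) = 2.70000 − (-0.01640)/(0.34299) = 2.74782

2.748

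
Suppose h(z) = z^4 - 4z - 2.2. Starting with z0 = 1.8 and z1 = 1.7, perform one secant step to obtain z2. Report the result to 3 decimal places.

h(1.8) = 1.09760, h(1.7) = -0.64790
z2 = 1.70000 − (-0.64790)·(1.70000 − 1.80000) / (-0.64790 − 1.09760) = 1.70000 − (0.06479)/(-1.74550) = 1.73712

1.737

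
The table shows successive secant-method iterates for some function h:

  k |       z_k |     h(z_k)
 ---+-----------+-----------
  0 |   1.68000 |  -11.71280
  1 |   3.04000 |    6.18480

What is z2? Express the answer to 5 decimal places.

z2 = 3.04000 − 6.18480·(3.04000 − 1.68000) / (6.18480 − (-11.71280))
   = 3.04000 − (8.4113280)/(17.8976000) = 2.5700304

2.57003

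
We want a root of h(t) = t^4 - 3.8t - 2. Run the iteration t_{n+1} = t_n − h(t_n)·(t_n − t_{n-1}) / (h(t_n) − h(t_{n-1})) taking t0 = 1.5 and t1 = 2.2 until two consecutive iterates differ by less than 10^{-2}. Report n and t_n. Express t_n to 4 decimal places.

n = 5, t_n = 1.7066

h(1.5) = -2.637500, h(2.2) = 13.065600
t2 = 2.200000 − 13.065600·(0.700000)/(15.703100) = 1.617572;  |Δ| = 0.582428
h(1.617572) = -1.300492
t3 = 1.617572 − (-1.300492)·(-0.582428)/(-14.366092) = 1.670297;  |Δ| = 0.052724
h(1.670297) = -0.563636
t4 = 1.670297 − (-0.563636)·(0.052724)/(0.736856) = 1.710627;  |Δ| = 0.040330
h(1.710627) = 0.062518
t5 = 1.710627 − 0.062518·(0.040330)/(0.626154) = 1.706600;  |Δ| = 0.004027
|t5 − t4| = 0.004027 < 10^{-2}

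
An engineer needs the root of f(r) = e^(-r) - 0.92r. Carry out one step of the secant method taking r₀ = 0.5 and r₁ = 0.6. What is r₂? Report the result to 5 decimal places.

f(0.5) = 0.1465307, f(0.6) = -0.0031884
r₂ = 0.6000000 − (-0.0031884)·(0.6000000 − 0.5000000) / (-0.0031884 − 0.1465307) = 0.6000000 − (-0.0003188)/(-0.1497190) = 0.5978704

0.59787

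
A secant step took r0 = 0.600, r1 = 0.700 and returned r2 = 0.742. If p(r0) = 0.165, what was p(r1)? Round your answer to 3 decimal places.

The secant line through (0.600, 0.165) and (0.700, p(r1)) crosses zero at r2 = 0.742.
So (0.600, 0.165), (0.700, p(r1)), (0.742, 0) are collinear:
p(r1) = 0.165 · (0.700 − 0.742) / (0.600 − 0.742) = 0.165 · (-0.04200)/(-0.14200) = 0.04880

0.049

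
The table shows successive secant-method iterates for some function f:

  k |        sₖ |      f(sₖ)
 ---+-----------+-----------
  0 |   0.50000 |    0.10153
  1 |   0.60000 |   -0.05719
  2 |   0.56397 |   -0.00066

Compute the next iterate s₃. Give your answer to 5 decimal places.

s₃ = 0.56397 − (-0.00066)·(0.56397 − 0.60000) / (-0.00066 − (-0.05719))
   = 0.56397 − (0.0000238)/(0.0565300) = 0.5635493

0.56355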